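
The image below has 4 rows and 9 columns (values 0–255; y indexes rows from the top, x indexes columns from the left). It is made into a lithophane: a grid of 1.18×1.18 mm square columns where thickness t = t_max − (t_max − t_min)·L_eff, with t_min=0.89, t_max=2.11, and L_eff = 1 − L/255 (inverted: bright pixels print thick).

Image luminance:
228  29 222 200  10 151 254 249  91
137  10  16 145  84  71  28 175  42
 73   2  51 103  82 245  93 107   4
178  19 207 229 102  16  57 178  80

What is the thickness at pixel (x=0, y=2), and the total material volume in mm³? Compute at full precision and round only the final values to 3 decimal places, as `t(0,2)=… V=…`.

t(0,2)=1.239 V=71.046

span = t_max - t_min = 2.11 - 0.89 = 1.220
L(0,2) = 73, L_eff = 1 - 73/255 = 0.713725 (inverted)
t(0,2) = 2.11 - 1.220·0.713725 = 1.239
Σt over all 4·9 pixels = 325279/6375 ≈ 51.0241569
V = pitch²·Σt = 1.18²·325279/6375 = 71.046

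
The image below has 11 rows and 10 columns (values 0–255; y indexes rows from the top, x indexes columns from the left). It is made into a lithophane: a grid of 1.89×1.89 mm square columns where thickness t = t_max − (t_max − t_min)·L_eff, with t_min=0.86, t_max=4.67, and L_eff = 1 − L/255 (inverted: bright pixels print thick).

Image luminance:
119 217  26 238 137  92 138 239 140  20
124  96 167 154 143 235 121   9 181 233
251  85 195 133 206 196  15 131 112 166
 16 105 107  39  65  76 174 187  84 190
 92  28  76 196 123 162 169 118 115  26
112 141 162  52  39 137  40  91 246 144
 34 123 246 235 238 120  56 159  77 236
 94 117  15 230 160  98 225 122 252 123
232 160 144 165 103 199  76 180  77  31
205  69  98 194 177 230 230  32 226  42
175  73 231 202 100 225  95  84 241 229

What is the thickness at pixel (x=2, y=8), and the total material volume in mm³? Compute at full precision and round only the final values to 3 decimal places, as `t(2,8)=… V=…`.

t(2,8)=3.012 V=1144.682

span = t_max - t_min = 4.67 - 0.86 = 3.810
L(2,8) = 144, L_eff = 1 - 144/255 = 0.435294 (inverted)
t(2,8) = 4.67 - 3.810·0.435294 = 3.012
Σt over all 11·10 pixels = 680958/2125 ≈ 320.4508235
V = pitch²·Σt = 1.89²·680958/2125 = 1144.682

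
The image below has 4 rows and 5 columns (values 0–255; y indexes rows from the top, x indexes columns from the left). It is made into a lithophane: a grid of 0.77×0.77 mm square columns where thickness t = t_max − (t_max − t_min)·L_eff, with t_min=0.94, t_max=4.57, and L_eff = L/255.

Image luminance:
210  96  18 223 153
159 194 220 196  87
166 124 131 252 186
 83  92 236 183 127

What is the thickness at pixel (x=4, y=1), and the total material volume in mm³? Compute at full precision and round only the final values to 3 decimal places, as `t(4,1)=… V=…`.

span = t_max - t_min = 4.57 - 0.94 = 3.630
L(4,1) = 87, L_eff = 87/255 = 0.341176
t(4,1) = 4.57 - 3.630·0.341176 = 3.332
Σt over all 4·5 pixels = 99361/2125 ≈ 46.7581176
V = pitch²·Σt = 0.77²·99361/2125 = 27.723

t(4,1)=3.332 V=27.723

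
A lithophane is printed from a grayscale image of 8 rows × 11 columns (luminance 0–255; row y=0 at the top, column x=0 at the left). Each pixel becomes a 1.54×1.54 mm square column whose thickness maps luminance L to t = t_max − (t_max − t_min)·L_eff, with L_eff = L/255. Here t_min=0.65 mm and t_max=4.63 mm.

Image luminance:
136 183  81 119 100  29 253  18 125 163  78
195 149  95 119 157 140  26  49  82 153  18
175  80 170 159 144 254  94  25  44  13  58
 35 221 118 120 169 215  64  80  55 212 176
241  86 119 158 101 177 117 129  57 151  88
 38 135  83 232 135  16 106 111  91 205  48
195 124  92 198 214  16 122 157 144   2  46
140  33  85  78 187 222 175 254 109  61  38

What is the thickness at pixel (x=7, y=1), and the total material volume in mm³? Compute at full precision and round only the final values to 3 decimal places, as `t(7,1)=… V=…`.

span = t_max - t_min = 4.63 - 0.65 = 3.980
L(7,1) = 49, L_eff = 49/255 = 0.192157
t(7,1) = 4.63 - 3.980·0.192157 = 3.865
Σt over all 8·11 pixels = 124493/510 ≈ 244.1039216
V = pitch²·Σt = 1.54²·124493/510 = 578.917

t(7,1)=3.865 V=578.917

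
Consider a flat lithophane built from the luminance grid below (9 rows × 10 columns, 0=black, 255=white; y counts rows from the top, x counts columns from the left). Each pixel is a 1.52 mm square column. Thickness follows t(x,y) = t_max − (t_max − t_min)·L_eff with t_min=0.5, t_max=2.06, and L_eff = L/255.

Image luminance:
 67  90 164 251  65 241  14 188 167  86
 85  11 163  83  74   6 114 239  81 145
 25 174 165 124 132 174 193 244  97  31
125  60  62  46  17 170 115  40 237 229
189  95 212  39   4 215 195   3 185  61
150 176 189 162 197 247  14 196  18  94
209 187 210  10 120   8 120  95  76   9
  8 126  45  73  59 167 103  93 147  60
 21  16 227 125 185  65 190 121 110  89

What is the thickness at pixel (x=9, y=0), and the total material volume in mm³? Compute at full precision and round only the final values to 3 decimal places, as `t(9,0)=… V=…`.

t(9,0)=1.534 V=279.812

span = t_max - t_min = 2.06 - 0.5 = 1.560
L(9,0) = 86, L_eff = 86/255 = 0.337255
t(9,0) = 2.06 - 1.560·0.337255 = 1.534
Σt over all 9·10 pixels = 257358/2125 ≈ 121.1096471
V = pitch²·Σt = 1.52²·257358/2125 = 279.812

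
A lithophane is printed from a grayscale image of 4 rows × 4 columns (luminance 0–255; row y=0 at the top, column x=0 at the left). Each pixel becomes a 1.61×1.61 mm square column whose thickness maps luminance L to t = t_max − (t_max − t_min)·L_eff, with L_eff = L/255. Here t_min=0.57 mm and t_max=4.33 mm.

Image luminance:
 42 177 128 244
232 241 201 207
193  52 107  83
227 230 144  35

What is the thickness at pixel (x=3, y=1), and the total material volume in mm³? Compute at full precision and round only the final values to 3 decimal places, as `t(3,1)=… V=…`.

span = t_max - t_min = 4.33 - 0.57 = 3.760
L(3,1) = 207, L_eff = 207/255 = 0.811765
t(3,1) = 4.33 - 3.760·0.811765 = 1.278
Σt over all 4·4 pixels = 202618/6375 ≈ 31.7832157
V = pitch²·Σt = 1.61²·202618/6375 = 82.385

t(3,1)=1.278 V=82.385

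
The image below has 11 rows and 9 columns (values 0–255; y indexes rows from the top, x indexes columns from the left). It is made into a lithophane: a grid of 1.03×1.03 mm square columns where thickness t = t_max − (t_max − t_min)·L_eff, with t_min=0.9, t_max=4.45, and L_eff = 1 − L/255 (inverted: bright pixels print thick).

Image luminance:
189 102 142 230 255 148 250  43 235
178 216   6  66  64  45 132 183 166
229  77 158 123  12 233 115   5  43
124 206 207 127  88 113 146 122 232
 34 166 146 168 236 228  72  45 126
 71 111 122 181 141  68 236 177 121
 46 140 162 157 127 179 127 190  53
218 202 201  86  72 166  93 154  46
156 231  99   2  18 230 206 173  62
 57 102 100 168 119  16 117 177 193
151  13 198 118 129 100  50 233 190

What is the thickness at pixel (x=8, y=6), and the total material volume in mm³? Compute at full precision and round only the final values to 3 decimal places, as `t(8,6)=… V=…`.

span = t_max - t_min = 4.45 - 0.9 = 3.550
L(8,6) = 53, L_eff = 1 - 53/255 = 0.792157 (inverted)
t(8,6) = 4.45 - 3.550·0.792157 = 1.638
Σt over all 11·9 pixels = 349429/1275 ≈ 274.0619608
V = pitch²·Σt = 1.03²·349429/1275 = 290.752

t(8,6)=1.638 V=290.752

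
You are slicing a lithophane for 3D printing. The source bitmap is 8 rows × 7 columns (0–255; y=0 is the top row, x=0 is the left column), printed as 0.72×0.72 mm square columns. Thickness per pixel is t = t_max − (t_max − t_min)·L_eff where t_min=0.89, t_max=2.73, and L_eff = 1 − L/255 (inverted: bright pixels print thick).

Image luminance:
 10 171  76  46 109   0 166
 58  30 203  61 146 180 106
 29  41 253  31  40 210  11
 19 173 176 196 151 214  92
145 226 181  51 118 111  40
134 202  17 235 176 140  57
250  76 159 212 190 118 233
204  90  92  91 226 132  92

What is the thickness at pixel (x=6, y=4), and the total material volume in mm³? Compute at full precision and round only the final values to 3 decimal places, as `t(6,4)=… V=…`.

t(6,4)=1.179 V=52.006

span = t_max - t_min = 2.73 - 0.89 = 1.840
L(6,4) = 40, L_eff = 1 - 40/255 = 0.843137 (inverted)
t(6,4) = 2.73 - 1.840·0.843137 = 1.179
Σt over all 8·7 pixels = 213182/2125 ≈ 100.3209412
V = pitch²·Σt = 0.72²·213182/2125 = 52.006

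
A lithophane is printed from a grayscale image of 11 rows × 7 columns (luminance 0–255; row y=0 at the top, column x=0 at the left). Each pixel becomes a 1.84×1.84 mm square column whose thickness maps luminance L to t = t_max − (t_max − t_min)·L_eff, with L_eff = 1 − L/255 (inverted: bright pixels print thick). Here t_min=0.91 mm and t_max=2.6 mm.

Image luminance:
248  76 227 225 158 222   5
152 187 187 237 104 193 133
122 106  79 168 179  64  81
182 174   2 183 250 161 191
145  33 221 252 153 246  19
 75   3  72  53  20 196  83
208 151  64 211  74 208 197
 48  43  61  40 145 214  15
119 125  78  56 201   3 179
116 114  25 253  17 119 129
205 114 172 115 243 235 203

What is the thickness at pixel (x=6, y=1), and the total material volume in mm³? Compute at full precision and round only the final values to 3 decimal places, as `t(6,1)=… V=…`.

t(6,1)=1.791 V=469.843

span = t_max - t_min = 2.6 - 0.91 = 1.690
L(6,1) = 133, L_eff = 1 - 133/255 = 0.478431 (inverted)
t(6,1) = 2.6 - 1.690·0.478431 = 1.791
Σt over all 11·7 pixels = 884702/6375 ≈ 138.7767843
V = pitch²·Σt = 1.84²·884702/6375 = 469.843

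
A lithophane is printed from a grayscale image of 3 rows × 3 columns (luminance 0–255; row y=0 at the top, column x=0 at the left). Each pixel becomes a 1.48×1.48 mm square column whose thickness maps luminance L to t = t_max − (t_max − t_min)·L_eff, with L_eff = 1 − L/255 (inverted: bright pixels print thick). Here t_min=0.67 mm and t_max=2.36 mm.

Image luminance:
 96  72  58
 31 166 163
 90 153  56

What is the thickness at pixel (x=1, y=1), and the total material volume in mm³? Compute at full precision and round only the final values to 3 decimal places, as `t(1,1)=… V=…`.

span = t_max - t_min = 2.36 - 0.67 = 1.690
L(1,1) = 166, L_eff = 1 - 166/255 = 0.349020 (inverted)
t(1,1) = 2.36 - 1.690·0.349020 = 1.770
Σt over all 3·3 pixels = 10111/850 ≈ 11.8952941
V = pitch²·Σt = 1.48²·10111/850 = 26.055

t(1,1)=1.770 V=26.055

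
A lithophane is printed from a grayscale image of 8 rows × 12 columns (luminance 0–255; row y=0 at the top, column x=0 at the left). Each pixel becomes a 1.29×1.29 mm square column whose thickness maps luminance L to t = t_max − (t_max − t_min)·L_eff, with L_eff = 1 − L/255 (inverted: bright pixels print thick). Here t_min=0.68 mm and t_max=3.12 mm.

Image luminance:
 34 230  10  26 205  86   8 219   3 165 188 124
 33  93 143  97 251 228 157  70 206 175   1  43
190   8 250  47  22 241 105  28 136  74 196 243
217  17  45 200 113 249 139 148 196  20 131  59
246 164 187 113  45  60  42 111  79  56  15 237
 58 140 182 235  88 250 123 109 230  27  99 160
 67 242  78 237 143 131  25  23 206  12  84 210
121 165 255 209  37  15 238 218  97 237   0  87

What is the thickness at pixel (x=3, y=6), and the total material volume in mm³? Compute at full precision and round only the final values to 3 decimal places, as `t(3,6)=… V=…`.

span = t_max - t_min = 3.12 - 0.68 = 2.440
L(3,6) = 237, L_eff = 1 - 237/255 = 0.070588 (inverted)
t(3,6) = 3.12 - 2.440·0.070588 = 2.948
Σt over all 8·12 pixels = 1151942/6375 ≈ 180.6967843
V = pitch²·Σt = 1.29²·1151942/6375 = 300.698

t(3,6)=2.948 V=300.698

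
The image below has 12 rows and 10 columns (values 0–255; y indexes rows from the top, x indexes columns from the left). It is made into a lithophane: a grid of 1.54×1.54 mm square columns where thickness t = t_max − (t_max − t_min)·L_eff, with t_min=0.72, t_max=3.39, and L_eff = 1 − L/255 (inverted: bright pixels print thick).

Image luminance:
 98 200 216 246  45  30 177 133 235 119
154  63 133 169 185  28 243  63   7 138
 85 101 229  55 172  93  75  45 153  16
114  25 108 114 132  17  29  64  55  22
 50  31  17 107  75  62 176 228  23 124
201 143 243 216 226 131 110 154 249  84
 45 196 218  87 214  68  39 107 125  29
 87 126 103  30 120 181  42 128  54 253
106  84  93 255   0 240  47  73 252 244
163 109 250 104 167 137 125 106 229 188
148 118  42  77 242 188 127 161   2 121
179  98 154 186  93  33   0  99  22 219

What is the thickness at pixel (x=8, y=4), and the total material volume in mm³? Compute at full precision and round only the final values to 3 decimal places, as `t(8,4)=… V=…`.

t(8,4)=0.961 V=566.684

span = t_max - t_min = 3.39 - 0.72 = 2.670
L(8,4) = 23, L_eff = 1 - 23/255 = 0.909804 (inverted)
t(8,4) = 3.39 - 2.670·0.909804 = 0.961
Σt over all 12·10 pixels = 238.946
V = pitch²·Σt = 1.54²·238.946 = 566.684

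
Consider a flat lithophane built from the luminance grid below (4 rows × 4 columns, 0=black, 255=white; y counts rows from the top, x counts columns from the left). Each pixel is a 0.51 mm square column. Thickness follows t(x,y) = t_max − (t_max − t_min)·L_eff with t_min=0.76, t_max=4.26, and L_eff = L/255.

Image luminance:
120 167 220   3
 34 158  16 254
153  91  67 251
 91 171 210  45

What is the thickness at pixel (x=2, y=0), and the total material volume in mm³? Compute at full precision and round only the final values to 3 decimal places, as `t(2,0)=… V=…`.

t(2,0)=1.240 V=10.406

span = t_max - t_min = 4.26 - 0.76 = 3.500
L(2,0) = 220, L_eff = 220/255 = 0.862745
t(2,0) = 4.26 - 3.500·0.862745 = 1.240
Σt over all 4·4 pixels = 102023/2550 ≈ 40.0090196
V = pitch²·Σt = 0.51²·102023/2550 = 10.406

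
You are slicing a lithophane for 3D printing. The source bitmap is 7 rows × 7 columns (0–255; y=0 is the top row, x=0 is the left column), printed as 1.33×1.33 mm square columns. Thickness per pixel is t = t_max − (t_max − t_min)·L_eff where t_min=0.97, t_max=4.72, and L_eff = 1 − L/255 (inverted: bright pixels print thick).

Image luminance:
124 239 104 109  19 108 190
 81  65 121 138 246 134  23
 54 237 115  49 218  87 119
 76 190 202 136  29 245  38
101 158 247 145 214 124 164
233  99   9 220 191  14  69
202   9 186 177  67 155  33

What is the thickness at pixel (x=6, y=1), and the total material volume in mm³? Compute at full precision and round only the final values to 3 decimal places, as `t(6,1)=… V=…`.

t(6,1)=1.308 V=248.297

span = t_max - t_min = 4.72 - 0.97 = 3.750
L(6,1) = 23, L_eff = 1 - 23/255 = 0.909804 (inverted)
t(6,1) = 4.72 - 3.750·0.909804 = 1.308
Σt over all 7·7 pixels = 119313/850 ≈ 140.3682353
V = pitch²·Σt = 1.33²·119313/850 = 248.297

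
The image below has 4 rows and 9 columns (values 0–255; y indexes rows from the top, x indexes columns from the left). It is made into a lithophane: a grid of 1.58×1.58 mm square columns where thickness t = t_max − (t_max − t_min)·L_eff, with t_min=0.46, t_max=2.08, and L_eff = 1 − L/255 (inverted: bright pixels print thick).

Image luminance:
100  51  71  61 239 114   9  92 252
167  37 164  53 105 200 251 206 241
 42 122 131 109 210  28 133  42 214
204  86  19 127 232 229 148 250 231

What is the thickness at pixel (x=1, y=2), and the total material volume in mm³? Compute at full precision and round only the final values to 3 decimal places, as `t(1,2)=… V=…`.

t(1,2)=1.235 V=120.162

span = t_max - t_min = 2.08 - 0.46 = 1.620
L(1,2) = 122, L_eff = 1 - 122/255 = 0.521569 (inverted)
t(1,2) = 2.08 - 1.620·0.521569 = 1.235
Σt over all 4·9 pixels = 20457/425 ≈ 48.1341176
V = pitch²·Σt = 1.58²·20457/425 = 120.162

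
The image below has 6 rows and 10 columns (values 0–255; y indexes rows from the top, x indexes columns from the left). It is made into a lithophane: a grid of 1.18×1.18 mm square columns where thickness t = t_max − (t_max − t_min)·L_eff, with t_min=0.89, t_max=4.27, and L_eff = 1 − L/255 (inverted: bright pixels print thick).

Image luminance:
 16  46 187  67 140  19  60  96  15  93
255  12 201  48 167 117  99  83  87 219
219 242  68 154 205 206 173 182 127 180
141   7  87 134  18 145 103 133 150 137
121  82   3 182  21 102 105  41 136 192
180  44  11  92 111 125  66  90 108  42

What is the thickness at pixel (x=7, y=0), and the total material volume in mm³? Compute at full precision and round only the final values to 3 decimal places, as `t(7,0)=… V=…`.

span = t_max - t_min = 4.27 - 0.89 = 3.380
L(7,0) = 96, L_eff = 1 - 96/255 = 0.623529 (inverted)
t(7,0) = 4.27 - 3.380·0.623529 = 2.162
Σt over all 6·10 pixels = 905899/6375 ≈ 142.1018039
V = pitch²·Σt = 1.18²·905899/6375 = 197.863

t(7,0)=2.162 V=197.863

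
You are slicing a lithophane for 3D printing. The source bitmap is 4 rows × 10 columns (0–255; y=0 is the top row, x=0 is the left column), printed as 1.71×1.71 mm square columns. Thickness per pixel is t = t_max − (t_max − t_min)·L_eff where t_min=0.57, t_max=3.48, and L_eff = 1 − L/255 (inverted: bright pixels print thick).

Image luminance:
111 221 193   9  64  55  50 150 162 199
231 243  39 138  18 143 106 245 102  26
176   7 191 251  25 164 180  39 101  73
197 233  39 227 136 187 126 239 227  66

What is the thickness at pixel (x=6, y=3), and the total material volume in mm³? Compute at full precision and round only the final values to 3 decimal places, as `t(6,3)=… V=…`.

t(6,3)=2.008 V=246.496

span = t_max - t_min = 3.48 - 0.57 = 2.910
L(6,3) = 126, L_eff = 1 - 126/255 = 0.505882 (inverted)
t(6,3) = 3.48 - 2.910·0.505882 = 2.008
Σt over all 4·10 pixels = 84.298
V = pitch²·Σt = 1.71²·84.298 = 246.496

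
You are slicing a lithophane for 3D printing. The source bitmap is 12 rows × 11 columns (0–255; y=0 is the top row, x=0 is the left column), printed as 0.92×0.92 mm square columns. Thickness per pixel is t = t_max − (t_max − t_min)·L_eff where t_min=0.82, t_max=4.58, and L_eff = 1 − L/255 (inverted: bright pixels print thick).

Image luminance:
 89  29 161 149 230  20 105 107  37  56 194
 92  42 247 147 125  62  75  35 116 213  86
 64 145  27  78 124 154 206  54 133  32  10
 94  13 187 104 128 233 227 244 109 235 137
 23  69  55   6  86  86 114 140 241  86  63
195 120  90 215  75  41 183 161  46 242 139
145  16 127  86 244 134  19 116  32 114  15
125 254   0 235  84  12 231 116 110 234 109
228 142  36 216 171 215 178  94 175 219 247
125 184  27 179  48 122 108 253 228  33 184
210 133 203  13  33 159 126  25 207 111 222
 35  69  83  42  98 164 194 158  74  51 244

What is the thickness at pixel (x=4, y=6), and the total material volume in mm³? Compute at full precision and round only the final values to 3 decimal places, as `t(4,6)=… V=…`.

span = t_max - t_min = 4.58 - 0.82 = 3.760
L(4,6) = 244, L_eff = 1 - 244/255 = 0.043137 (inverted)
t(4,6) = 4.58 - 3.760·0.043137 = 4.418
Σt over all 12·11 pixels = 17744/51 ≈ 347.9215686
V = pitch²·Σt = 0.92²·17744/51 = 294.481

t(4,6)=4.418 V=294.481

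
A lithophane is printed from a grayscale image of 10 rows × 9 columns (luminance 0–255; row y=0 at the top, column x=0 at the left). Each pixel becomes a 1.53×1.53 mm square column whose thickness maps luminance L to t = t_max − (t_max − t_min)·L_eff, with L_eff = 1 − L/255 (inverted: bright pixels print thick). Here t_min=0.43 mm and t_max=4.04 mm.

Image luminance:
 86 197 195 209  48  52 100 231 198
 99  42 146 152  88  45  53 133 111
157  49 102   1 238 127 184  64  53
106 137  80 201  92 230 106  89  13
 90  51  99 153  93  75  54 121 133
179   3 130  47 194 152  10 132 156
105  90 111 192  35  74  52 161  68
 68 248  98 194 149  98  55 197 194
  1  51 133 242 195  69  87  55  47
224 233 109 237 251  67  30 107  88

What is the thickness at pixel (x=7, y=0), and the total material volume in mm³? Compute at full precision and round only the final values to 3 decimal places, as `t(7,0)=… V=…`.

t(7,0)=3.700 V=438.594

span = t_max - t_min = 4.04 - 0.43 = 3.610
L(7,0) = 231, L_eff = 1 - 231/255 = 0.094118 (inverted)
t(7,0) = 4.04 - 3.610·0.094118 = 3.700
Σt over all 10·9 pixels = 4777711/25500 ≈ 187.3612157
V = pitch²·Σt = 1.53²·4777711/25500 = 438.594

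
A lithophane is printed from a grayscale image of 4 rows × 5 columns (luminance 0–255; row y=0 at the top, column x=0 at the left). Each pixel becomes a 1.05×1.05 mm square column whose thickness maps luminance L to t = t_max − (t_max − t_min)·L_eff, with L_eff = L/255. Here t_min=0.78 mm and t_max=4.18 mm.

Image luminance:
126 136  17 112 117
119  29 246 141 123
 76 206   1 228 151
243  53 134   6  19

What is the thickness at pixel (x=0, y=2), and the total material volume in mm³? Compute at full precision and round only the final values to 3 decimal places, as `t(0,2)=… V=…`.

span = t_max - t_min = 4.18 - 0.78 = 3.400
L(0,2) = 76, L_eff = 76/255 = 0.298039
t(0,2) = 4.18 - 3.400·0.298039 = 3.167
Σt over all 4·5 pixels = 53.16
V = pitch²·Σt = 1.05²·53.16 = 58.609

t(0,2)=3.167 V=58.609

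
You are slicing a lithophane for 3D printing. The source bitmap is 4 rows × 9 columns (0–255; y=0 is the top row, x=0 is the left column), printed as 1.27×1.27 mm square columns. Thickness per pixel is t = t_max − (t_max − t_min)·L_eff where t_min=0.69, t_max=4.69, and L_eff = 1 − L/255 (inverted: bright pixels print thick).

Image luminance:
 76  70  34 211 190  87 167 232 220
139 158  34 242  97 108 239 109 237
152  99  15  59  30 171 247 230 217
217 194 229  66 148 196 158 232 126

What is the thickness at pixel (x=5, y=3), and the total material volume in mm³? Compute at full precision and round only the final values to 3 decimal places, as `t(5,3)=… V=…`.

t(5,3)=3.765 V=177.597

span = t_max - t_min = 4.69 - 0.69 = 4.000
L(5,3) = 196, L_eff = 1 - 196/255 = 0.231373 (inverted)
t(5,3) = 4.69 - 4.000·0.231373 = 3.765
Σt over all 4·9 pixels = 46797/425 ≈ 110.1105882
V = pitch²·Σt = 1.27²·46797/425 = 177.597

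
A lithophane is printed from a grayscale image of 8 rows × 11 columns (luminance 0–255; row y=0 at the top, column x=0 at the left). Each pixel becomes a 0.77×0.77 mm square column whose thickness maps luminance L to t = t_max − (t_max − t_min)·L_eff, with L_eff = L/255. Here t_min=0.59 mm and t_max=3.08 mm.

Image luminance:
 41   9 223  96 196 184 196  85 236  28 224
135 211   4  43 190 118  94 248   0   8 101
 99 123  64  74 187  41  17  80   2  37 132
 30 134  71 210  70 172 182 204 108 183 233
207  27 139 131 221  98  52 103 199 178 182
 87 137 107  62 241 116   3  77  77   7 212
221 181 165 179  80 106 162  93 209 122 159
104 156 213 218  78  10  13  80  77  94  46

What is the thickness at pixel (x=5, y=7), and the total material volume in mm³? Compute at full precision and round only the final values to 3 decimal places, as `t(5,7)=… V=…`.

t(5,7)=2.982 V=99.609

span = t_max - t_min = 3.08 - 0.59 = 2.490
L(5,7) = 10, L_eff = 10/255 = 0.039216
t(5,7) = 3.08 - 2.490·0.039216 = 2.982
Σt over all 8·11 pixels = 357006/2125 ≈ 168.0028235
V = pitch²·Σt = 0.77²·357006/2125 = 99.609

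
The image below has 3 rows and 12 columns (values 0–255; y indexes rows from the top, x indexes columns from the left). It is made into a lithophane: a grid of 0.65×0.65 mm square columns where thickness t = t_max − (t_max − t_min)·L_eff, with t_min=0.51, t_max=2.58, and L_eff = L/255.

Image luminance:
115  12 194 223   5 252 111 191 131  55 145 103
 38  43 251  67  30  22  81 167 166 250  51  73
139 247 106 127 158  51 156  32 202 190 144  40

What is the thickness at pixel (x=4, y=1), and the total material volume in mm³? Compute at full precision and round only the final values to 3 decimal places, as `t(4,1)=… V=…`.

t(4,1)=2.336 V=24.261

span = t_max - t_min = 2.58 - 0.51 = 2.070
L(4,1) = 30, L_eff = 30/255 = 0.117647
t(4,1) = 2.58 - 2.070·0.117647 = 2.336
Σt over all 3·12 pixels = 122022/2125 ≈ 57.4221176
V = pitch²·Σt = 0.65²·122022/2125 = 24.261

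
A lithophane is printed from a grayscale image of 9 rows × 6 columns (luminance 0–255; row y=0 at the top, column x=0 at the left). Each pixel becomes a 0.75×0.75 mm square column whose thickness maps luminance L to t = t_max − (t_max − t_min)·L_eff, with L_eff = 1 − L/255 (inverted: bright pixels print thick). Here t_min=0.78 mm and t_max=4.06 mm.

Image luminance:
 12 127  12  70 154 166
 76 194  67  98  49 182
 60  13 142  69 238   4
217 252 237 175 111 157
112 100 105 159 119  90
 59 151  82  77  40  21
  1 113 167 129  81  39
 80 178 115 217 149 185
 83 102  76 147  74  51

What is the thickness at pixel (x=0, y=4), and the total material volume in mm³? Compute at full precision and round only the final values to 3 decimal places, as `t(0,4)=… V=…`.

span = t_max - t_min = 4.06 - 0.78 = 3.280
L(0,4) = 112, L_eff = 1 - 112/255 = 0.560784 (inverted)
t(0,4) = 4.06 - 3.280·0.560784 = 2.221
Σt over all 9·6 pixels = 44659/375 ≈ 119.0906667
V = pitch²·Σt = 0.75²·44659/375 = 66.989

t(0,4)=2.221 V=66.989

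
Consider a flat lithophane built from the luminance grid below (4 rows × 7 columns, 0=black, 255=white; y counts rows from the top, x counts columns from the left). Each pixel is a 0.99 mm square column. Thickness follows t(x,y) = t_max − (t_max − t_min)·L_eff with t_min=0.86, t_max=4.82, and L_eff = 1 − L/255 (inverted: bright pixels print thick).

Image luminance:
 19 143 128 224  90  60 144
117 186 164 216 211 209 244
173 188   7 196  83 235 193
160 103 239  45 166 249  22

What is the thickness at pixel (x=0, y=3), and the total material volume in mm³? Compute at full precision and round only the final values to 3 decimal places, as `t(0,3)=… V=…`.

span = t_max - t_min = 4.82 - 0.86 = 3.960
L(0,3) = 160, L_eff = 1 - 160/255 = 0.372549 (inverted)
t(0,3) = 4.82 - 3.960·0.372549 = 3.345
Σt over all 4·7 pixels = 190232/2125 ≈ 89.5209412
V = pitch²·Σt = 0.99²·190232/2125 = 87.739

t(0,3)=3.345 V=87.739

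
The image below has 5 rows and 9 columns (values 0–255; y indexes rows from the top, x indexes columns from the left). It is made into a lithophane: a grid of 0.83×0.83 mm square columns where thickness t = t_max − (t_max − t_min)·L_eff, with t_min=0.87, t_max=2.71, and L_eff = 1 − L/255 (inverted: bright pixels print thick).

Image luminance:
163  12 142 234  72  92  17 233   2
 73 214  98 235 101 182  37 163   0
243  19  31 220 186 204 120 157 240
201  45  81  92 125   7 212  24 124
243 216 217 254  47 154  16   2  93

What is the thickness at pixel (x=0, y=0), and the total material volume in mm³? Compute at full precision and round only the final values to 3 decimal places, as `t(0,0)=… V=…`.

t(0,0)=2.046 V=55.021

span = t_max - t_min = 2.71 - 0.87 = 1.840
L(0,0) = 163, L_eff = 1 - 163/255 = 0.360784 (inverted)
t(0,0) = 2.71 - 1.840·0.360784 = 2.046
Σt over all 5·9 pixels = 678879/8500 ≈ 79.8681176
V = pitch²·Σt = 0.83²·678879/8500 = 55.021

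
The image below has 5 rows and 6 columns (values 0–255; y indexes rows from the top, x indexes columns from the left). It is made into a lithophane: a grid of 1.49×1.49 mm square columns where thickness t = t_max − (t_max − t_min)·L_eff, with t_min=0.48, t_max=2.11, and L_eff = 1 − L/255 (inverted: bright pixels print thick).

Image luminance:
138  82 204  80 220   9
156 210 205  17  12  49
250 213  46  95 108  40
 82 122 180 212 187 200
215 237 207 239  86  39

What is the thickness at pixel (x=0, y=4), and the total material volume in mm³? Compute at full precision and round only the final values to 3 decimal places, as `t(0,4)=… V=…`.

span = t_max - t_min = 2.11 - 0.48 = 1.630
L(0,4) = 215, L_eff = 1 - 215/255 = 0.156863 (inverted)
t(0,4) = 2.11 - 1.630·0.156863 = 1.854
Σt over all 5·6 pixels = 17367/425 ≈ 40.8635294
V = pitch²·Σt = 1.49²·17367/425 = 90.721

t(0,4)=1.854 V=90.721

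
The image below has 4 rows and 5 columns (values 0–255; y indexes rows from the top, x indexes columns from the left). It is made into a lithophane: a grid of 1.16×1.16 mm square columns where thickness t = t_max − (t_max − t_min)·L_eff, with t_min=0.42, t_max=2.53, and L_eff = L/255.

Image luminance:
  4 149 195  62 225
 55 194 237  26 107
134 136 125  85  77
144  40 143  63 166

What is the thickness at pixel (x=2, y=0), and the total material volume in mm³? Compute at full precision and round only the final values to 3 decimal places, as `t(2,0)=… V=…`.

span = t_max - t_min = 2.53 - 0.42 = 2.110
L(2,0) = 195, L_eff = 195/255 = 0.764706
t(2,0) = 2.53 - 2.110·0.764706 = 0.916
Σt over all 4·5 pixels = 263621/8500 ≈ 31.0142353
V = pitch²·Σt = 1.16²·263621/8500 = 41.733

t(2,0)=0.916 V=41.733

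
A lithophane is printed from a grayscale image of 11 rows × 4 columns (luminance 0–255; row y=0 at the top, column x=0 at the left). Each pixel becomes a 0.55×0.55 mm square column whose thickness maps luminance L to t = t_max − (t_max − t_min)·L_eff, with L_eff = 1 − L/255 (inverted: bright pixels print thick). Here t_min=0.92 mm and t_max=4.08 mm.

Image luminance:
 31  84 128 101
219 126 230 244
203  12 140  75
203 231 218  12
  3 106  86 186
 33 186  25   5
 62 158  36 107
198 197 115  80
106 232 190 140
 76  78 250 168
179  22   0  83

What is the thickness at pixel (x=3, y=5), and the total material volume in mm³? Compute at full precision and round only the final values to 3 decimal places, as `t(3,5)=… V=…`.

t(3,5)=0.982 V=32.353

span = t_max - t_min = 4.08 - 0.92 = 3.160
L(3,5) = 5, L_eff = 1 - 5/255 = 0.980392 (inverted)
t(3,5) = 4.08 - 3.160·0.980392 = 0.982
Σt over all 11·4 pixels = 227272/2125 ≈ 106.9515294
V = pitch²·Σt = 0.55²·227272/2125 = 32.353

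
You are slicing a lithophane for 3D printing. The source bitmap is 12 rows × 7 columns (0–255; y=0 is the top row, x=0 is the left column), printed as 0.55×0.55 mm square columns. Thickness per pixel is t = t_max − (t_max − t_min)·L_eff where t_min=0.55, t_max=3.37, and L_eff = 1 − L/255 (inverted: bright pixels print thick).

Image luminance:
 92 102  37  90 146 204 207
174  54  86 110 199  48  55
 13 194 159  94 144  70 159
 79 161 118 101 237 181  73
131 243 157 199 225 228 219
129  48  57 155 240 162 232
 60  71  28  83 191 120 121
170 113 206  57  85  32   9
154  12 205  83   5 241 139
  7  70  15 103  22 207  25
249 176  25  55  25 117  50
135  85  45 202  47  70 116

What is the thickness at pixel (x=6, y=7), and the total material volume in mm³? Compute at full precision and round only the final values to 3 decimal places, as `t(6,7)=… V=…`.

span = t_max - t_min = 3.37 - 0.55 = 2.820
L(6,7) = 9, L_eff = 1 - 9/255 = 0.964706 (inverted)
t(6,7) = 3.37 - 2.820·0.964706 = 0.650
Σt over all 12·7 pixels = 155.052
V = pitch²·Σt = 0.55²·155.052 = 46.903

t(6,7)=0.650 V=46.903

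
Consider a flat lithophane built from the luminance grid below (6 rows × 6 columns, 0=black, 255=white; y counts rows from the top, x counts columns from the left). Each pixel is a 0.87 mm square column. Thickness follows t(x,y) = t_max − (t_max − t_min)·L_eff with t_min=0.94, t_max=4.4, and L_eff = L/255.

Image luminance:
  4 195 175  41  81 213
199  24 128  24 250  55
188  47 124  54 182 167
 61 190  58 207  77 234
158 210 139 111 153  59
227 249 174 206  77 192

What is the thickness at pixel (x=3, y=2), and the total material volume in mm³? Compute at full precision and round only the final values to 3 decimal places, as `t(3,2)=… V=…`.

t(3,2)=3.667 V=69.231

span = t_max - t_min = 4.4 - 0.94 = 3.460
L(3,2) = 54, L_eff = 54/255 = 0.211765
t(3,2) = 4.4 - 3.460·0.211765 = 3.667
Σt over all 6·6 pixels = 1166191/12750 ≈ 91.4659608
V = pitch²·Σt = 0.87²·1166191/12750 = 69.231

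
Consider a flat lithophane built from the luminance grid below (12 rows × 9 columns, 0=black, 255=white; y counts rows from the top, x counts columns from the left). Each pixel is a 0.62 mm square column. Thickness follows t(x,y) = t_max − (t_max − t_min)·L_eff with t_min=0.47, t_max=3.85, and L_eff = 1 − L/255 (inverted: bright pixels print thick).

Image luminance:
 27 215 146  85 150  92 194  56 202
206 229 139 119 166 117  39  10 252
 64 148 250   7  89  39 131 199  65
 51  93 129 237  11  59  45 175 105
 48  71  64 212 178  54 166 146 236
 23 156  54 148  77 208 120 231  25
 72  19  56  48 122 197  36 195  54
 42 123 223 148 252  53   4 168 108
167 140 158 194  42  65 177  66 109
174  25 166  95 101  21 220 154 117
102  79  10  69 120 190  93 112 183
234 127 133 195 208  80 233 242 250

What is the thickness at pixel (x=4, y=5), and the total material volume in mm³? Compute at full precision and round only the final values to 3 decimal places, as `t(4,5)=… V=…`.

span = t_max - t_min = 3.85 - 0.47 = 3.380
L(4,5) = 77, L_eff = 1 - 77/255 = 0.698039 (inverted)
t(4,5) = 3.85 - 3.380·0.698039 = 1.491
Σt over all 12·9 pixels = 966597/4250 ≈ 227.4345882
V = pitch²·Σt = 0.62²·966597/4250 = 87.426

t(4,5)=1.491 V=87.426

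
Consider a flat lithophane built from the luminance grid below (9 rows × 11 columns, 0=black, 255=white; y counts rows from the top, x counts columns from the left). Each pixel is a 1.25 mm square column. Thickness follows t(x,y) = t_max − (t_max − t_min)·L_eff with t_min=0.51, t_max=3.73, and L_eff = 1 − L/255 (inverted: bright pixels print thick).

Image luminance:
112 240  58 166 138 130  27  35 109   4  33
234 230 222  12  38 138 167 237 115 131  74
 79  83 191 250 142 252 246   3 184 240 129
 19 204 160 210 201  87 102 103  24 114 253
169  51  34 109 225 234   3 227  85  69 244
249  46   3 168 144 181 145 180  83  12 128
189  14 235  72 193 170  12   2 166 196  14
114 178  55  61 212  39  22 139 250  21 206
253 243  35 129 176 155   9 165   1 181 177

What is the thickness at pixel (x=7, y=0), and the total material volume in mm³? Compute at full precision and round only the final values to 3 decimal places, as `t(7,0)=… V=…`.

span = t_max - t_min = 3.73 - 0.51 = 3.220
L(7,0) = 35, L_eff = 1 - 35/255 = 0.862745 (inverted)
t(7,0) = 3.73 - 3.220·0.862745 = 0.952
Σt over all 9·11 pixels = 5408773/25500 ≈ 212.1087451
V = pitch²·Σt = 1.25²·5408773/25500 = 331.420

t(7,0)=0.952 V=331.420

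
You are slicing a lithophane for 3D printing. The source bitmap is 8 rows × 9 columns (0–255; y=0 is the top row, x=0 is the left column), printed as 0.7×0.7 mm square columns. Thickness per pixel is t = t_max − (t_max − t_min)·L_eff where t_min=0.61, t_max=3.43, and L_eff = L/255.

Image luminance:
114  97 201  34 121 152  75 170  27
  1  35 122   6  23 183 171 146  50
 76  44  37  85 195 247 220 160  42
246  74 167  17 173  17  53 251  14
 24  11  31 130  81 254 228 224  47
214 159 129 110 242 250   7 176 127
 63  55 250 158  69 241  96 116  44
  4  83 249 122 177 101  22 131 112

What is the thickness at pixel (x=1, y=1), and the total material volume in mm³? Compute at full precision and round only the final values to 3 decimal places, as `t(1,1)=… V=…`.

span = t_max - t_min = 3.43 - 0.61 = 2.820
L(1,1) = 35, L_eff = 35/255 = 0.137255
t(1,1) = 3.43 - 2.820·0.137255 = 3.043
Σt over all 8·9 pixels = 655579/4250 ≈ 154.2538824
V = pitch²·Σt = 0.7²·655579/4250 = 75.584

t(1,1)=3.043 V=75.584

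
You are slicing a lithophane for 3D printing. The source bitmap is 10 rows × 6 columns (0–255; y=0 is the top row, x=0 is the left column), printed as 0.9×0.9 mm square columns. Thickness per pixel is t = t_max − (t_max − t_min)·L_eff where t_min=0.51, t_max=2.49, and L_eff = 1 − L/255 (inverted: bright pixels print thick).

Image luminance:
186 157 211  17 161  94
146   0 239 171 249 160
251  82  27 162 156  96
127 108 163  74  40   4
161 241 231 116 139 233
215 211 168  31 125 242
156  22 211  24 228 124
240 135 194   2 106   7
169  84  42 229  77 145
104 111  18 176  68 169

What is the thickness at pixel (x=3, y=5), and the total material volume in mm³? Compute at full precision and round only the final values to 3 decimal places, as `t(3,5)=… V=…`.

t(3,5)=0.751 V=75.321

span = t_max - t_min = 2.49 - 0.51 = 1.980
L(3,5) = 31, L_eff = 1 - 31/255 = 0.878431 (inverted)
t(3,5) = 2.49 - 1.980·0.878431 = 0.751
Σt over all 10·6 pixels = 79041/850 ≈ 92.9894118
V = pitch²·Σt = 0.9²·79041/850 = 75.321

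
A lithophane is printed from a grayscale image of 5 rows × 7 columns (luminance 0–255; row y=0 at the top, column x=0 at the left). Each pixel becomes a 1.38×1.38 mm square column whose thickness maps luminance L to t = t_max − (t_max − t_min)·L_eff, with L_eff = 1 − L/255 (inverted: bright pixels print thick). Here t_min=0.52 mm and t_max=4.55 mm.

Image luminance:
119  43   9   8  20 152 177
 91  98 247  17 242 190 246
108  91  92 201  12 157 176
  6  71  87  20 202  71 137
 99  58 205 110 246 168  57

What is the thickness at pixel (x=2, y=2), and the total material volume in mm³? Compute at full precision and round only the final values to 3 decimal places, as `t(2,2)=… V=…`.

span = t_max - t_min = 4.55 - 0.52 = 4.030
L(2,2) = 92, L_eff = 1 - 92/255 = 0.639216 (inverted)
t(2,2) = 4.55 - 4.030·0.639216 = 1.974
Σt over all 5·7 pixels = 2089399/25500 ≈ 81.9372157
V = pitch²·Σt = 1.38²·2089399/25500 = 156.041

t(2,2)=1.974 V=156.041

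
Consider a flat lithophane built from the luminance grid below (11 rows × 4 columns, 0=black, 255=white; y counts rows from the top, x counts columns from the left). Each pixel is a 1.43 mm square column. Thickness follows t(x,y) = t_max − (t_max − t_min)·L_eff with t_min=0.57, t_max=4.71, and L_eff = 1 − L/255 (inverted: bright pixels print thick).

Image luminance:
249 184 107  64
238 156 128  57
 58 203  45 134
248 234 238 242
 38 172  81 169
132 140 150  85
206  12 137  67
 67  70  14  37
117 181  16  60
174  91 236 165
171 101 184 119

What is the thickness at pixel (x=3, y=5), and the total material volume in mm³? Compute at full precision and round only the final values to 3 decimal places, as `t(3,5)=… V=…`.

span = t_max - t_min = 4.71 - 0.57 = 4.140
L(3,5) = 85, L_eff = 1 - 85/255 = 0.666667 (inverted)
t(3,5) = 4.71 - 4.140·0.666667 = 1.950
Σt over all 11·4 pixels = 505203/4250 ≈ 118.8712941
V = pitch²·Σt = 1.43²·505203/4250 = 243.080

t(3,5)=1.950 V=243.080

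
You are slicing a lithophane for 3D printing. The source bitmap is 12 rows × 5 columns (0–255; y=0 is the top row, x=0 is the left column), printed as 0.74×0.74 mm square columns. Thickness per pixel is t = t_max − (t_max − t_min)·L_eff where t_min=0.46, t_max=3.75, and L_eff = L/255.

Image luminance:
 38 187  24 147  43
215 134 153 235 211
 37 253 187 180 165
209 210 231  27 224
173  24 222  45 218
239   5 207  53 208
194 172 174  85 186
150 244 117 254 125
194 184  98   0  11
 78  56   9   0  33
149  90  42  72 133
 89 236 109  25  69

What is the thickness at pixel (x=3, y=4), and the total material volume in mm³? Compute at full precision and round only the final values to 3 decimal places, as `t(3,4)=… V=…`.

span = t_max - t_min = 3.75 - 0.46 = 3.290
L(3,4) = 45, L_eff = 45/255 = 0.176471
t(3,4) = 3.75 - 3.290·0.176471 = 3.169
Σt over all 12·5 pixels = 1572161/12750 ≈ 123.3067451
V = pitch²·Σt = 0.74²·1572161/12750 = 67.523

t(3,4)=3.169 V=67.523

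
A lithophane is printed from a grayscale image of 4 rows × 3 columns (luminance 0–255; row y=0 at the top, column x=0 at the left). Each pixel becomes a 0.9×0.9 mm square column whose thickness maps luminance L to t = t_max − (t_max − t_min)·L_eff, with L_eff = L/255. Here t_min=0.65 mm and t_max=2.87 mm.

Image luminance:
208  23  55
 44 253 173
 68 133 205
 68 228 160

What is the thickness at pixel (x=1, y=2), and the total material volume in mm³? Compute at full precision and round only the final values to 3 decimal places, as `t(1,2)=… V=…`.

span = t_max - t_min = 2.87 - 0.65 = 2.220
L(1,2) = 133, L_eff = 133/255 = 0.521569
t(1,2) = 2.87 - 2.220·0.521569 = 1.712
Σt over all 4·3 pixels = 43252/2125 ≈ 20.3538824
V = pitch²·Σt = 0.9²·43252/2125 = 16.487

t(1,2)=1.712 V=16.487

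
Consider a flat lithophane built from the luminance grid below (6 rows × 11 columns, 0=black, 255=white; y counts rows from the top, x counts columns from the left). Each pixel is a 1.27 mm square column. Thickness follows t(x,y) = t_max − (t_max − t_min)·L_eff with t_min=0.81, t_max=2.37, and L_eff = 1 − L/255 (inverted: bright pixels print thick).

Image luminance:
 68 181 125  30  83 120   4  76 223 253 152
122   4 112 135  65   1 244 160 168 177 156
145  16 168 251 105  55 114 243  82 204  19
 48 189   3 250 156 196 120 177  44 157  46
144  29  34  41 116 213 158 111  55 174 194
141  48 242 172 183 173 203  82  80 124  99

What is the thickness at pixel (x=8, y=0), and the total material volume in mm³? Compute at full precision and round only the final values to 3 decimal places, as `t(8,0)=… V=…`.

t(8,0)=2.174 V=167.758

span = t_max - t_min = 2.37 - 0.81 = 1.560
L(8,0) = 223, L_eff = 1 - 223/255 = 0.125490 (inverted)
t(8,0) = 2.37 - 1.560·0.125490 = 2.174
Σt over all 6·11 pixels = 442043/4250 ≈ 104.0101176
V = pitch²·Σt = 1.27²·442043/4250 = 167.758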